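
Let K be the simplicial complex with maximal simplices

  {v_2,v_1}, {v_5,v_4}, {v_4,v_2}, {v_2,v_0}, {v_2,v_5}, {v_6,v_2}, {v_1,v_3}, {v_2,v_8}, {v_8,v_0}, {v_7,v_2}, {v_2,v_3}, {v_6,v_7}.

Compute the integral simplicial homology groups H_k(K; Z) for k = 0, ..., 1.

Fix the vertex order v_0 < v_1 < v_2 < v_3 < v_4 < v_5 < v_6 < v_7 < v_8 and write every simplex with vertices in increasing order. Then dim K = 1 and the simplices of K are:

  0-simplices (9): [v_0], [v_1], [v_2], [v_3], [v_4], [v_5], [v_6], [v_7], [v_8]
  1-simplices (12): [v_0,v_2], [v_0,v_8], [v_1,v_2], [v_1,v_3], [v_2,v_3], [v_2,v_4], [v_2,v_5], [v_2,v_6], [v_2,v_7], [v_2,v_8], [v_4,v_5], [v_6,v_7]

giving chain groups C_0 ≅ Z^9, C_1 ≅ Z^12.

Boundary ∂_1: C_1 → C_0 is given by ∂[p,q] = [q] − [p]. For instance
  ∂[v_0,v_2] = [v_2] − [v_0].
The 9×12 boundary matrix has rank 8 and Smith normal form diag(1,1,1,1,1,1,1,1).

From H_k ≅ ker(∂_k) / im(∂_{k+1}) we obtain:

  H_0: rank C_0 − rank ∂_1 = 9 − 8 = 1, and the invariant factors of ∂_1 are all 1, so H_0 ≅ Z.
  H_1: rank ker ∂_1 − rank ∂_2 = (12 − 8) − 0 = 4, and there is no ∂_2, so H_1 ≅ Z^4.

As a check, the Euler characteristic is 9 − 12 = -3, which agrees with 1 − 4 = -3.

H_0 = Z,  H_1 = Z^4.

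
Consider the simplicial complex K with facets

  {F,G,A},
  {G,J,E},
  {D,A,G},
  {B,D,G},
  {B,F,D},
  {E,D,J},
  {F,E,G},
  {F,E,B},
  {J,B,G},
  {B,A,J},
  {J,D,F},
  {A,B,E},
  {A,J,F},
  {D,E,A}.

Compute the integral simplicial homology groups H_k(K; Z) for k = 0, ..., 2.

K has 7 vertices, 21 edges, 14 triangles.
rank ∂_0 = 0, rank ∂_1 = 6 ⇒ b_0 = 7 − 0 − 6 = 1; all invariant factors of ∂_1 are 1 so no torsion. So H_0 ≅ Z.
rank ∂_1 = 6, rank ∂_2 = 13 ⇒ b_1 = 21 − 6 − 13 = 2; all invariant factors of ∂_2 are 1 so no torsion. So H_1 ≅ Z^2.
rank ∂_2 = 13, rank ∂_3 = 0 ⇒ b_2 = 14 − 13 − 0 = 1. So H_2 ≅ Z.

H_0 = Z,  H_1 = Z^2,  H_2 = Z.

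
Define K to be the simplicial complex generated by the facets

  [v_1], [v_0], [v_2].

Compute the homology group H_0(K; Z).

H_0 ≅ Z^3.

Order the vertices as v_0 < v_1 < v_2. Listing each simplex with vertices in this order, K has dimension 0 with simplices:

  0-simplices (3): [v_0], [v_1], [v_2]

so the chain groups are C_0 ≅ Z^3.

From H_k ≅ ker(∂_k) / im(∂_{k+1}) we obtain:

  H_0: rank C_0 − rank ∂_1 = 3 − 0 = 3, and there is no ∂_1, so H_0 ≅ Z^3.

(K is a triangulation of a set of 3 points.)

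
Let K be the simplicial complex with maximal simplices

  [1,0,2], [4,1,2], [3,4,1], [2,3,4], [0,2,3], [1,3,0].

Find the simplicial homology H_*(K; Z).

H_0 ≅ Z,  H_1 = 0,  H_2 ≅ Z.

K has 5 vertices, 9 edges, 6 triangles.
rank ∂_0 = 0, rank ∂_1 = 4 ⇒ b_0 = 5 − 0 − 4 = 1; all invariant factors of ∂_1 are 1 so no torsion. So H_0 ≅ Z.
rank ∂_1 = 4, rank ∂_2 = 5 ⇒ b_1 = 9 − 4 − 5 = 0; all invariant factors of ∂_2 are 1 so no torsion. So H_1 ≅ 0.
rank ∂_2 = 5, rank ∂_3 = 0 ⇒ b_2 = 6 − 5 − 0 = 1. So H_2 ≅ Z.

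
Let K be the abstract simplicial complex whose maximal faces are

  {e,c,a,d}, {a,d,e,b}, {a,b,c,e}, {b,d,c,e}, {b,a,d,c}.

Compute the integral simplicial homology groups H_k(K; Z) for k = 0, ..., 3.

Fix the vertex order a < b < c < d < e and write every simplex with vertices in increasing order. Then dim K = 3 and the simplices of K are:

  0-simplices (5): a, b, c, d, e
  1-simplices (10): ab, ac, ad, ae, bc, bd, be, cd, ce, de
  2-simplices (10): abc, abd, abe, acd, ace, ade, bcd, bce, bde, cde
  3-simplices (5): abcd, abce, abde, acde, bcde

giving chain groups C_0 ≅ Z^5, C_1 ≅ Z^10, C_2 ≅ Z^10, C_3 ≅ Z^5.

Boundary ∂_1: C_1 → C_0 sends each edge [p,q] (with p < q) to q − p.
The resulting 5×10 matrix has rank 4, and its Smith normal form has invariant factors (1,1,1,1).

The boundary map ∂_2: C_2 → C_1 acts by ∂[p,q,r] = [q,r] − [p,r] + [p,q]. For instance
  ∂ace = ce − ae + ac,
  ∂bcd = cd − bd + bc.
The 10×10 boundary matrix has rank 6 and Smith normal form diag(1,1,1,1,1,1).

Boundary ∂_3: C_3 → C_2 sends each 3-simplex σ to the alternating sum Σ_i (−1)^i (σ with its i-th vertex removed). For instance
  ∂bcde = cde − bde + bce − bcd,
  ∂abcd = bcd − acd + abd − abc.
As a 10×5 matrix over Z this has rank 4, with invariant factors (1,1,1,1).

From H_k ≅ ker(∂_k) / im(∂_{k+1}) we obtain:

  H_0: rank C_0 − rank ∂_1 = 5 − 4 = 1, and the invariant factors of ∂_1 are all 1, so H_0 ≅ Z.
  H_1: rank ker ∂_1 − rank ∂_2 = (10 − 4) − 6 = 0, and the invariant factors of ∂_2 are all 1, so H_1 ≅ 0.
  H_2: rank ker ∂_2 − rank ∂_3 = (10 − 6) − 4 = 0, and the invariant factors of ∂_3 are all 1, so H_2 ≅ 0.
  H_3: rank ker ∂_3 − rank ∂_4 = (5 − 4) − 0 = 1, and there is no ∂_4, so H_3 ≅ Z.

H_0 ≅ Z,  H_1 = 0,  H_2 = 0,  H_3 ≅ Z.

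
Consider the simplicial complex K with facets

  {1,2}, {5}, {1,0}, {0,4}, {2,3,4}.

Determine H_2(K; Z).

Order the vertices as 0 < 1 < 2 < 3 < 4 < 5. Listing each simplex with vertices in this order, K has dimension 2 with simplices:

  0-simplices (6): [0], [1], [2], [3], [4], [5]
  1-simplices (6): [0,1], [0,4], [1,2], [2,3], [2,4], [3,4]
  2-simplices (1): [2,3,4]

so the chain groups are C_0 ≅ Z^6, C_1 ≅ Z^6, C_2 ≅ Z^1.

∂_1: C_1 → C_0 is given by ∂[p,q] = [q] − [p]. For instance
  ∂[1,2] = [2] − [1].
The 6×6 boundary matrix has rank 4 and Smith normal form diag(1,1,1,1).

∂_2: C_2 → C_1 acts by ∂[p,q,r] = [q,r] − [p,r] + [p,q]. For instance
  ∂[2,3,4] = [3,4] − [2,4] + [2,3].
The resulting 6×1 matrix has rank 1, and its Smith normal form has invariant factors (1).

Now H_k = ker ∂_k / im ∂_{k+1}, so:

  H_2: rank ker ∂_2 − rank ∂_3 = (1 − 1) − 0 = 0, and there is no ∂_3, so H_2 ≅ 0.

H_2 ≅ 0.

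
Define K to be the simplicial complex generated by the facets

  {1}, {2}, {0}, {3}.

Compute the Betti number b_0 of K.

Order the vertices as 0 < 1 < 2 < 3. Listing each simplex with vertices in this order, K has dimension 0 with simplices:

  0-simplices (4): [0], [1], [2], [3]

giving chain groups C_0 ≅ Z^4.

Computing H_k = (kernel of ∂_k) / (image of ∂_{k+1}):

  H_0: rank C_0 − rank ∂_1 = 4 − 0 = 4, and there is no ∂_1, so H_0 = Z^4.

(K is a triangulation of a set of 4 points.)

Hence the Betti numbers are b_0 = 4.

b_0 = 4.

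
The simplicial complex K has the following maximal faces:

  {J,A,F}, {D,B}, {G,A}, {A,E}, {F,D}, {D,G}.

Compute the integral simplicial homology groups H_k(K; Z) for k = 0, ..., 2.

H_0 = Z,  H_1 = Z,  H_2 = 0.

We work with the vertex ordering A < B < D < E < F < G < J. The simplices of K, each written with vertices in increasing order, are:

  0-simplices (7): A, B, D, E, F, G, J
  1-simplices (8): AE, AF, AG, AJ, BD, DF, DG, FJ
  2-simplices (1): AFJ

so the chain groups are C_0 ≅ Z^7, C_1 ≅ Z^8, C_2 ≅ Z^1.

The boundary map ∂_1: C_1 → C_0 sends each edge [p,q] (with p < q) to q − p. For instance
  ∂FJ = J − F.
The resulting 7×8 matrix has rank 6, and its Smith normal form has invariant factors (1,1,1,1,1,1).

The boundary map ∂_2: C_2 → C_1 acts by ∂[p,q,r] = [q,r] − [p,r] + [p,q]. For instance
  ∂AFJ = FJ − AJ + AF.
As a 8×1 matrix over Z this has rank 1, with invariant factors (1).

Reading off H_k = ker ∂_k / im ∂_{k+1}:

  H_0: rank C_0 − rank ∂_1 = 7 − 6 = 1, and the invariant factors of ∂_1 are all 1, so H_0 ≅ Z.
  H_1: rank ker ∂_1 − rank ∂_2 = (8 − 6) − 1 = 1, and the invariant factors of ∂_2 are all 1, so H_1 ≅ Z.
  H_2: rank ker ∂_2 − rank ∂_3 = (1 − 1) − 0 = 0, and there is no ∂_3, so H_2 ≅ 0.

As a check, the Euler characteristic is 7 − 8 + 1 = 0, which agrees with 1 − 1 + 0 = 0.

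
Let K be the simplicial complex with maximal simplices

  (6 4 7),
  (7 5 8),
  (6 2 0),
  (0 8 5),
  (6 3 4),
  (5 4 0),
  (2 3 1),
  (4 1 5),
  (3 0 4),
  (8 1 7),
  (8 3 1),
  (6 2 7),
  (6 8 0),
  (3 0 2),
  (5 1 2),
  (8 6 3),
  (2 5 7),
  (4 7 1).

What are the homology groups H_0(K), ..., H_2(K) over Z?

H_0 ≅ Z,  H_1 ≅ Z ⊕ Z/2Z,  H_2 = 0.

K has 9 vertices, 27 edges, 18 triangles.
rank ∂_0 = 0, rank ∂_1 = 8 ⇒ b_0 = 9 − 0 − 8 = 1; all invariant factors of ∂_1 are 1 so no torsion. So H_0 = Z.
rank ∂_1 = 8, rank ∂_2 = 18 ⇒ b_1 = 27 − 8 − 18 = 1; ∂_2 has invariant factor(s) [2] giving torsion. So H_1 = Z ⊕ Z/2Z.
rank ∂_2 = 18, rank ∂_3 = 0 ⇒ b_2 = 18 − 18 − 0 = 0. So H_2 = 0.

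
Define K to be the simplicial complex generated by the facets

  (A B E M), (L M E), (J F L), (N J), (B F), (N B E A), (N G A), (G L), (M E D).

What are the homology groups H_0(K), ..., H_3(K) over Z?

We work with the vertex ordering A < B < D < E < F < G < J < L < M < N. The simplices of K, each written with vertices in increasing order, are:

  0-simplices (10): A, B, D, E, F, G, J, L, M, N
  1-simplices (21): AB, AE, AG, AM, AN, BE, BF, BM, BN, DE, DM, EL, EM, EN, FJ, FL, GL, GN, JL, JN, LM
  2-simplices (11): ABE, ABM, ABN, AEM, AEN, AGN, BEM, BEN, DEM, ELM, FJL
  3-simplices (2): ABEM, ABEN

Hence C_0 ≅ Z^10, C_1 ≅ Z^21, C_2 ≅ Z^11, C_3 ≅ Z^2.

Boundary ∂_1: C_1 → C_0 sends each edge [p,q] (with p < q) to q − p.
As a 10×21 matrix over Z this has rank 9, with invariant factors (1,1,1,1,1,1,1,1,1).

∂_2: C_2 → C_1 sends each 2-simplex [p,q,r] to [q,r] − [p,r] + [p,q]. For instance
  ∂ELM = LM − EM + EL,
  ∂ABM = BM − AM + AB.
This gives a 21×11 integer matrix of rank 9; reducing to Smith normal form yields diagonal entries (1,1,1,1,1,1,1,1,1).

The boundary map ∂_3: C_3 → C_2 sends each 3-simplex σ to the alternating sum Σ_i (−1)^i (σ with its i-th vertex removed). For instance
  ∂ABEN = BEN − AEN + ABN − ABE,
  ∂ABEM = BEM − AEM + ABM − ABE.
The 11×2 boundary matrix has rank 2 and Smith normal form diag(1,1).

From H_k ≅ ker(∂_k) / im(∂_{k+1}) we obtain:

  H_0: rank C_0 − rank ∂_1 = 10 − 9 = 1, and the invariant factors of ∂_1 are all 1, so H_0 = Z.
  H_1: rank ker ∂_1 − rank ∂_2 = (21 − 9) − 9 = 3, and the invariant factors of ∂_2 are all 1, so H_1 = Z^3.
  H_2: rank ker ∂_2 − rank ∂_3 = (11 − 9) − 2 = 0, and the invariant factors of ∂_3 are all 1, so H_2 = 0.
  H_3: rank ker ∂_3 − rank ∂_4 = (2 − 2) − 0 = 0, and there is no ∂_4, so H_3 = 0.

H_0 ≅ Z,  H_1 ≅ Z^3,  H_2 = 0,  H_3 = 0.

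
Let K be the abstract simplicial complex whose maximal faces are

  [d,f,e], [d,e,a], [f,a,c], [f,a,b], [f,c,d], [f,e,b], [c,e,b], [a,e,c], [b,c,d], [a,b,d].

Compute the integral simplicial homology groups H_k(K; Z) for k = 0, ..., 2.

H_0 = Z,  H_1 = Z/2,  H_2 = 0.

Order the vertices as a < b < c < d < e < f. Listing each simplex with vertices in this order, K has dimension 2 with simplices:

  0-simplices (6): a, b, c, d, e, f
  1-simplices (15): ab, ac, ad, ae, af, bc, bd, be, bf, cd, ce, cf, de, df, ef
  2-simplices (10): abd, abf, ace, acf, ade, bcd, bce, bef, cdf, def

giving chain groups C_0 ≅ Z^6, C_1 ≅ Z^15, C_2 ≅ Z^10.

Boundary ∂_1: C_1 → C_0 maps an edge to its endpoints' difference, ∂[p,q] = q − p.
The resulting 6×15 matrix has rank 5, and its Smith normal form has invariant factors (1,1,1,1,1).

The boundary map ∂_2: C_2 → C_1 sends each 2-simplex [p,q,r] to [q,r] − [p,r] + [p,q]. For instance
  ∂bce = ce − be + bc,
  ∂ade = de − ae + ad.
The 15×10 boundary matrix has rank 10 and Smith normal form diag(1,1,1,1,1,1,1,1,1,2).

Reading off H_k = ker ∂_k / im ∂_{k+1}:

  H_0: rank C_0 − rank ∂_1 = 6 − 5 = 1, and the invariant factors of ∂_1 are all 1, so H_0 = Z.
  H_1: rank ker ∂_1 − rank ∂_2 = (15 − 5) − 10 = 0, and ∂_2 has invariant factor 2 > 1, so H_1 = Z/2.
  H_2: rank ker ∂_2 − rank ∂_3 = (10 − 10) − 0 = 0, and there is no ∂_3, so H_2 = 0.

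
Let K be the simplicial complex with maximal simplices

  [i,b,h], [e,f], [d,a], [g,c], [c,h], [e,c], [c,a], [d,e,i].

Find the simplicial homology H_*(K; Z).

Take the total order a < b < c < d < e < f < g < h < i on the vertex set. Then K (dimension 2) consists of the simplices:

  0-simplices (9): a, b, c, d, e, f, g, h, i
  1-simplices (12): ac, ad, bh, bi, ce, cg, ch, de, di, ef, ei, hi
  2-simplices (2): bhi, dei

giving chain groups C_0 ≅ Z^9, C_1 ≅ Z^12, C_2 ≅ Z^2.

The boundary map ∂_1: C_1 → C_0 is given by ∂[p,q] = [q] − [p]. For instance
  ∂ch = h − c.
This gives a 9×12 integer matrix of rank 8; reducing to Smith normal form yields diagonal entries (1,1,1,1,1,1,1,1).

Boundary ∂_2: C_2 → C_1 acts by ∂[p,q,r] = [q,r] − [p,r] + [p,q]. For instance
  ∂bhi = hi − bi + bh,
  ∂dei = ei − di + de.
This gives a 12×2 integer matrix of rank 2; reducing to Smith normal form yields diagonal entries (1,1).

Now H_k = ker ∂_k / im ∂_{k+1}, so:

  H_0: rank C_0 − rank ∂_1 = 9 − 8 = 1, and the invariant factors of ∂_1 are all 1, so H_0 = Z.
  H_1: rank ker ∂_1 − rank ∂_2 = (12 − 8) − 2 = 2, and the invariant factors of ∂_2 are all 1, so H_1 = Z^2.
  H_2: rank ker ∂_2 − rank ∂_3 = (2 − 2) − 0 = 0, and there is no ∂_3, so H_2 = 0.

H_0 = Z,  H_1 = Z^2,  H_2 = 0.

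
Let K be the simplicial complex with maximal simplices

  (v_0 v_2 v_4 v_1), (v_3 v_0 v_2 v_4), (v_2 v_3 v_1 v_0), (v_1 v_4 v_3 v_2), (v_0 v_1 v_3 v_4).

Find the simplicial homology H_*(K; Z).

H_0 ≅ Z,  H_1 = 0,  H_2 = 0,  H_3 ≅ Z.

Fix the vertex order v_0 < v_1 < v_2 < v_3 < v_4 and write every simplex with vertices in increasing order. Then dim K = 3 and the simplices of K are:

  0-simplices (5): [v_0], [v_1], [v_2], [v_3], [v_4]
  1-simplices (10): [v_0,v_1], [v_0,v_2], [v_0,v_3], [v_0,v_4], [v_1,v_2], [v_1,v_3], [v_1,v_4], [v_2,v_3], [v_2,v_4], [v_3,v_4]
  2-simplices (10): [v_0,v_1,v_2], [v_0,v_1,v_3], [v_0,v_1,v_4], [v_0,v_2,v_3], [v_0,v_2,v_4], [v_0,v_3,v_4], [v_1,v_2,v_3], [v_1,v_2,v_4], [v_1,v_3,v_4], [v_2,v_3,v_4]
  3-simplices (5): [v_0,v_1,v_2,v_3], [v_0,v_1,v_2,v_4], [v_0,v_1,v_3,v_4], [v_0,v_2,v_3,v_4], [v_1,v_2,v_3,v_4]

Hence C_0 ≅ Z^5, C_1 ≅ Z^10, C_2 ≅ Z^10, C_3 ≅ Z^5.

Boundary ∂_1: C_1 → C_0 maps an edge to its endpoints' difference, ∂[p,q] = q − p.
This gives a 5×10 integer matrix of rank 4; reducing to Smith normal form yields diagonal entries (1,1,1,1).

Boundary ∂_2: C_2 → C_1 sends each 2-simplex [p,q,r] to [q,r] − [p,r] + [p,q]. For instance
  ∂[v_0,v_1,v_2] = [v_1,v_2] − [v_0,v_2] + [v_0,v_1],
  ∂[v_1,v_3,v_4] = [v_3,v_4] − [v_1,v_4] + [v_1,v_3].
The 10×10 boundary matrix has rank 6 and Smith normal form diag(1,1,1,1,1,1).

Boundary ∂_3: C_3 → C_2 sends each 3-simplex σ to the alternating sum Σ_i (−1)^i (σ with its i-th vertex removed). For instance
  ∂[v_0,v_1,v_3,v_4] = [v_1,v_3,v_4] − [v_0,v_3,v_4] + [v_0,v_1,v_4] − [v_0,v_1,v_3],
  ∂[v_1,v_2,v_3,v_4] = [v_2,v_3,v_4] − [v_1,v_3,v_4] + [v_1,v_2,v_4] − [v_1,v_2,v_3].
The 10×5 boundary matrix has rank 4 and Smith normal form diag(1,1,1,1).

From H_k ≅ ker(∂_k) / im(∂_{k+1}) we obtain:

  H_0: rank C_0 − rank ∂_1 = 5 − 4 = 1, and the invariant factors of ∂_1 are all 1, so H_0 ≅ Z.
  H_1: rank ker ∂_1 − rank ∂_2 = (10 − 4) − 6 = 0, and the invariant factors of ∂_2 are all 1, so H_1 ≅ 0.
  H_2: rank ker ∂_2 − rank ∂_3 = (10 − 6) − 4 = 0, and the invariant factors of ∂_3 are all 1, so H_2 ≅ 0.
  H_3: rank ker ∂_3 − rank ∂_4 = (5 − 4) − 0 = 1, and there is no ∂_4, so H_3 ≅ Z.

(K is a triangulation of the 3-sphere S^3.)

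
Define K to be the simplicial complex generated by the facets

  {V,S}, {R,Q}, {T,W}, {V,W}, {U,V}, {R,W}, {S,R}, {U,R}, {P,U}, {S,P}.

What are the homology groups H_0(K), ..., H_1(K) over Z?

H_0 ≅ Z,  H_1 ≅ Z^3.

K has 8 vertices, 10 edges.
rank ∂_0 = 0, rank ∂_1 = 7 ⇒ b_0 = 8 − 0 − 7 = 1; all invariant factors of ∂_1 are 1 so no torsion. So H_0 = Z.
rank ∂_1 = 7, rank ∂_2 = 0 ⇒ b_1 = 10 − 7 − 0 = 3. So H_1 = Z^3.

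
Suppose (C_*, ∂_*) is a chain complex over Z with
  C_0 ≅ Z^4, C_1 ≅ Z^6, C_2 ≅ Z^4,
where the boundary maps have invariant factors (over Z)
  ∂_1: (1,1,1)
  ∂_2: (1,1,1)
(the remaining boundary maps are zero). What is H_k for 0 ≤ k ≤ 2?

H_0 ≅ Z,  H_1 = 0,  H_2 ≅ Z.

H_0: b_0 = 4 − 0 − 3 = 1; torsion from ∂_1 factors > 1: none. So H_0 ≅ Z.
H_1: b_1 = 6 − 3 − 3 = 0; torsion from ∂_2 factors > 1: none. So H_1 ≅ 0.
H_2: b_2 = 4 − 3 − 0 = 1; torsion from ∂_3 factors > 1: none. So H_2 ≅ Z.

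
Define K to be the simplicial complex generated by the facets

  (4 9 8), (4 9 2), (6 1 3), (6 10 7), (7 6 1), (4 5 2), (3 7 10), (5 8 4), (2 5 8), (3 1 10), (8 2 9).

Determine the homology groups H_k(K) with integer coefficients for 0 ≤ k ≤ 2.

We work with the vertex ordering 1 < 2 < 3 < 4 < 5 < 6 < 7 < 8 < 9 < 10. The simplices of K, each written with vertices in increasing order, are:

  0-simplices (10): [1], [2], [3], [4], [5], [6], [7], [8], [9], [10]
  1-simplices (19): [1,3], [1,6], [1,7], [1,10], [2,4], [2,5], [2,8], [2,9], [3,6], [3,7], [3,10], [4,5], [4,8], [4,9], [5,8], [6,7], [6,10], [7,10], [8,9]
  2-simplices (11): [1,3,6], [1,3,10], [1,6,7], [2,4,5], [2,4,9], [2,5,8], [2,8,9], [3,7,10], [4,5,8], [4,8,9], [6,7,10]

giving chain groups C_0 ≅ Z^10, C_1 ≅ Z^19, C_2 ≅ Z^11.

Boundary ∂_1: C_1 → C_0 sends each edge [p,q] (with p < q) to q − p. For instance
  ∂[3,10] = [10] − [3].
This gives a 10×19 integer matrix of rank 8; reducing to Smith normal form yields diagonal entries (1,1,1,1,1,1,1,1).

∂_2: C_2 → C_1 acts by ∂[p,q,r] = [q,r] − [p,r] + [p,q]. For instance
  ∂[3,7,10] = [7,10] − [3,10] + [3,7],
  ∂[1,3,10] = [3,10] − [1,10] + [1,3].
The resulting 19×11 matrix has rank 10, and its Smith normal form has invariant factors (1,1,1,1,1,1,1,1,1,1).

Computing H_k = (kernel of ∂_k) / (image of ∂_{k+1}):

  H_0: rank C_0 − rank ∂_1 = 10 − 8 = 2, and the invariant factors of ∂_1 are all 1, so H_0 ≅ Z^2.
  H_1: rank ker ∂_1 − rank ∂_2 = (19 − 8) − 10 = 1, and the invariant factors of ∂_2 are all 1, so H_1 ≅ Z.
  H_2: rank ker ∂_2 − rank ∂_3 = (11 − 10) − 0 = 1, and there is no ∂_3, so H_2 ≅ Z.

H_0 ≅ Z^2,  H_1 ≅ Z,  H_2 ≅ Z.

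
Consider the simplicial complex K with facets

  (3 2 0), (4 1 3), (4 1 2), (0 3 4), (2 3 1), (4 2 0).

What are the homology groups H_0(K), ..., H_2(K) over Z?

H_0 = Z,  H_1 = 0,  H_2 = Z.

Order the vertices as 0 < 1 < 2 < 3 < 4. Listing each simplex with vertices in this order, K has dimension 2 with simplices:

  0-simplices (5): [0], [1], [2], [3], [4]
  1-simplices (9): [0,2], [0,3], [0,4], [1,2], [1,3], [1,4], [2,3], [2,4], [3,4]
  2-simplices (6): [0,2,3], [0,2,4], [0,3,4], [1,2,3], [1,2,4], [1,3,4]

Hence C_0 ≅ Z^5, C_1 ≅ Z^9, C_2 ≅ Z^6.

The boundary map ∂_1: C_1 → C_0 maps an edge to its endpoints' difference, ∂[p,q] = q − p. For instance
  ∂[1,2] = [2] − [1].
As a 5×9 matrix over Z this has rank 4, with invariant factors (1,1,1,1).

∂_2: C_2 → C_1 maps a triangle to the signed sum of its edges. For instance
  ∂[1,3,4] = [3,4] − [1,4] + [1,3],
  ∂[0,2,3] = [2,3] − [0,3] + [0,2].
As a 9×6 matrix over Z this has rank 5, with invariant factors (1,1,1,1,1).

Reading off H_k = ker ∂_k / im ∂_{k+1}:

  H_0: rank C_0 − rank ∂_1 = 5 − 4 = 1, and the invariant factors of ∂_1 are all 1, so H_0 = Z.
  H_1: rank ker ∂_1 − rank ∂_2 = (9 − 4) − 5 = 0, and the invariant factors of ∂_2 are all 1, so H_1 = 0.
  H_2: rank ker ∂_2 − rank ∂_3 = (6 − 5) − 0 = 1, and there is no ∂_3, so H_2 = Z.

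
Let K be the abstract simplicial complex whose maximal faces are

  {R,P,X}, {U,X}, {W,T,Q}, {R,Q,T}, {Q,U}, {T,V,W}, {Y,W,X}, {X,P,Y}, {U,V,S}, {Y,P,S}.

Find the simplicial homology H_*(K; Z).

Fix the vertex order P < Q < R < S < T < U < V < W < X < Y and write every simplex with vertices in increasing order. Then dim K = 2 and the simplices of K are:

  0-simplices (10): P, Q, R, S, T, U, V, W, X, Y
  1-simplices (21): PR, PS, PX, PY, QR, QT, QU, QW, RT, RX, SU, SV, SY, TV, TW, UV, UX, VW, WX, WY, XY
  2-simplices (8): PRX, PSY, PXY, QRT, QTW, SUV, TVW, WXY

giving chain groups C_0 ≅ Z^10, C_1 ≅ Z^21, C_2 ≅ Z^8.

Boundary ∂_1: C_1 → C_0 is given by ∂[p,q] = [q] − [p].
The 10×21 boundary matrix has rank 9 and Smith normal form diag(1,1,1,1,1,1,1,1,1).

Boundary ∂_2: C_2 → C_1 acts by ∂[p,q,r] = [q,r] − [p,r] + [p,q]. For instance
  ∂PRX = RX − PX + PR,
  ∂WXY = XY − WY + WX.
The resulting 21×8 matrix has rank 8, and its Smith normal form has invariant factors (1,1,1,1,1,1,1,1).

Now H_k = ker ∂_k / im ∂_{k+1}, so:

  H_0: rank C_0 − rank ∂_1 = 10 − 9 = 1, and the invariant factors of ∂_1 are all 1, so H_0 = Z.
  H_1: rank ker ∂_1 − rank ∂_2 = (21 − 9) − 8 = 4, and the invariant factors of ∂_2 are all 1, so H_1 = Z^4.
  H_2: rank ker ∂_2 − rank ∂_3 = (8 − 8) − 0 = 0, and there is no ∂_3, so H_2 = 0.

H_0 ≅ Z,  H_1 ≅ Z^4,  H_2 = 0.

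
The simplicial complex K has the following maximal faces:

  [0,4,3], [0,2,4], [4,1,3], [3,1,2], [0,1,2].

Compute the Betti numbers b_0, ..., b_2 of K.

b_0 = 1, b_1 = 1, b_2 = 0.

We work with the vertex ordering 0 < 1 < 2 < 3 < 4. The simplices of K, each written with vertices in increasing order, are:

  0-simplices (5): [0], [1], [2], [3], [4]
  1-simplices (10): [0,1], [0,2], [0,3], [0,4], [1,2], [1,3], [1,4], [2,3], [2,4], [3,4]
  2-simplices (5): [0,1,2], [0,2,4], [0,3,4], [1,2,3], [1,3,4]

so the chain groups are C_0 ≅ Z^5, C_1 ≅ Z^10, C_2 ≅ Z^5.

Boundary ∂_1: C_1 → C_0 is given by ∂[p,q] = [q] − [p]. For instance
  ∂[1,2] = [2] − [1].
This gives a 5×10 integer matrix of rank 4; reducing to Smith normal form yields diagonal entries (1,1,1,1).

The boundary map ∂_2: C_2 → C_1 maps a triangle to the signed sum of its edges. For instance
  ∂[1,2,3] = [2,3] − [1,3] + [1,2],
  ∂[0,3,4] = [3,4] − [0,4] + [0,3].
This gives a 10×5 integer matrix of rank 5; reducing to Smith normal form yields diagonal entries (1,1,1,1,1).

Reading off H_k = ker ∂_k / im ∂_{k+1}:

  H_0: rank C_0 − rank ∂_1 = 5 − 4 = 1, and the invariant factors of ∂_1 are all 1, so H_0 ≅ Z.
  H_1: rank ker ∂_1 − rank ∂_2 = (10 − 4) − 5 = 1, and the invariant factors of ∂_2 are all 1, so H_1 ≅ Z.
  H_2: rank ker ∂_2 − rank ∂_3 = (5 − 5) − 0 = 0, and there is no ∂_3, so H_2 ≅ 0.

(K is a triangulation of the Möbius band.)

Hence the Betti numbers are b_0 = 1, b_1 = 1, b_2 = 0.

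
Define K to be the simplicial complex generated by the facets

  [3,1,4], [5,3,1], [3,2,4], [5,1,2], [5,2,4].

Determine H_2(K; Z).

H_2 ≅ 0.

Fix the vertex order 1 < 2 < 3 < 4 < 5 and write every simplex with vertices in increasing order. Then dim K = 2 and the simplices of K are:

  0-simplices (5): [1], [2], [3], [4], [5]
  1-simplices (10): [1,2], [1,3], [1,4], [1,5], [2,3], [2,4], [2,5], [3,4], [3,5], [4,5]
  2-simplices (5): [1,2,5], [1,3,4], [1,3,5], [2,3,4], [2,4,5]

Hence C_0 ≅ Z^5, C_1 ≅ Z^10, C_2 ≅ Z^5.

The boundary map ∂_1: C_1 → C_0 sends each edge [p,q] (with p < q) to q − p. For instance
  ∂[2,4] = [4] − [2].
As a 5×10 matrix over Z this has rank 4, with invariant factors (1,1,1,1).

The boundary map ∂_2: C_2 → C_1 sends each 2-simplex [p,q,r] to [q,r] − [p,r] + [p,q]. For instance
  ∂[1,3,5] = [3,5] − [1,5] + [1,3],
  ∂[1,2,5] = [2,5] − [1,5] + [1,2].
The 10×5 boundary matrix has rank 5 and Smith normal form diag(1,1,1,1,1).

Reading off H_k = ker ∂_k / im ∂_{k+1}:

  H_2: rank ker ∂_2 − rank ∂_3 = (5 − 5) − 0 = 0, and there is no ∂_3, so H_2 = 0.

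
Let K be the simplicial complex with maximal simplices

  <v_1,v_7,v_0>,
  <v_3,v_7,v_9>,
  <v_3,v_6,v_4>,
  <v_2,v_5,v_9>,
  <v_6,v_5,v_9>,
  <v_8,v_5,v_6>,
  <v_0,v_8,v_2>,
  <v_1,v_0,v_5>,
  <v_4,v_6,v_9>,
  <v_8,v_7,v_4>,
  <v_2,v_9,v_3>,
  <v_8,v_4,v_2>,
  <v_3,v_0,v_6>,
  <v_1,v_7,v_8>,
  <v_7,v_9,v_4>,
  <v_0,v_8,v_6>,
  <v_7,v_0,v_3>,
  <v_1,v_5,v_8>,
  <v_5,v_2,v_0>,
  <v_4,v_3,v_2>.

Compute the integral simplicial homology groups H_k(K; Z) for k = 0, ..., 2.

H_0 = Z,  H_1 = Z ⊕ Z/2,  H_2 = 0.

Fix the vertex order v_0 < v_1 < v_2 < v_3 < v_4 < v_5 < v_6 < v_7 < v_8 < v_9 and write every simplex with vertices in increasing order. Then dim K = 2 and the simplices of K are:

  0-simplices (10): [v_0], [v_1], [v_2], [v_3], [v_4], [v_5], [v_6], [v_7], [v_8], [v_9]
  1-simplices (30): (30 of them)
  2-simplices (20): (20 of them)

so the chain groups are C_0 ≅ Z^10, C_1 ≅ Z^30, C_2 ≅ Z^20.

∂_1: C_1 → C_0 sends each edge [p,q] (with p < q) to q − p.
The 10×30 boundary matrix has rank 9 and Smith normal form diag(1,1,1,1,1,1,1,1,1).

∂_2: C_2 → C_1 sends each 2-simplex [p,q,r] to [q,r] − [p,r] + [p,q]. For instance
  ∂[v_2,v_4,v_8] = [v_4,v_8] − [v_2,v_8] + [v_2,v_4],
  ∂[v_3,v_7,v_9] = [v_7,v_9] − [v_3,v_9] + [v_3,v_7].
As a 30×20 matrix over Z this has rank 20, with invariant factors (1,1,1,1,1,1,1,1,1,1,1,1,1,1,1,1,1,1,1,2).

Computing H_k = (kernel of ∂_k) / (image of ∂_{k+1}):

  H_0: rank C_0 − rank ∂_1 = 10 − 9 = 1, and the invariant factors of ∂_1 are all 1, so H_0 = Z.
  H_1: rank ker ∂_1 − rank ∂_2 = (30 − 9) − 20 = 1, and ∂_2 has invariant factor 2 > 1, so H_1 = Z ⊕ Z/2.
  H_2: rank ker ∂_2 − rank ∂_3 = (20 − 20) − 0 = 0, and there is no ∂_3, so H_2 = 0.

As a check, the Euler characteristic is 10 − 30 + 20 = 0, which agrees with 1 − 1 + 0 = 0.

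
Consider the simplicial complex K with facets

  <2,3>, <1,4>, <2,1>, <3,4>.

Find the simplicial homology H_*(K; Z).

Take the total order 1 < 2 < 3 < 4 on the vertex set. Then K (dimension 1) consists of the simplices:

  0-simplices (4): [1], [2], [3], [4]
  1-simplices (4): [1,2], [1,4], [2,3], [3,4]

Hence C_0 ≅ Z^4, C_1 ≅ Z^4.

Boundary ∂_1: C_1 → C_0 sends each edge [p,q] (with p < q) to q − p. For instance
  ∂[3,4] = [4] − [3].
The 4×4 boundary matrix has rank 3 and Smith normal form diag(1,1,1).

Now H_k = ker ∂_k / im ∂_{k+1}, so:

  H_0: rank C_0 − rank ∂_1 = 4 − 3 = 1, and the invariant factors of ∂_1 are all 1, so H_0 ≅ Z.
  H_1: rank ker ∂_1 − rank ∂_2 = (4 − 3) − 0 = 1, and there is no ∂_2, so H_1 ≅ Z.

H_0 ≅ Z,  H_1 ≅ Z.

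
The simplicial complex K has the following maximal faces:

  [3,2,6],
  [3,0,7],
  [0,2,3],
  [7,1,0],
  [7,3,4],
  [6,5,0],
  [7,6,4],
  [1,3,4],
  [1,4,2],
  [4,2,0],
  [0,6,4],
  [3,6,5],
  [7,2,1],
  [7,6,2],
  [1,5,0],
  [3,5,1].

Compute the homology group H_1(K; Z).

H_1 = Z^2.

Fix the vertex order 0 < 1 < 2 < 3 < 4 < 5 < 6 < 7 and write every simplex with vertices in increasing order. Then dim K = 2 and the simplices of K are:

  0-simplices (8): [0], [1], [2], [3], [4], [5], [6], [7]
  1-simplices (24): (24 of them)
  2-simplices (16): [0,1,5], [0,1,7], [0,2,3], [0,2,4], [0,3,7], [0,4,6], [0,5,6], [1,2,4], [1,2,7], [1,3,4], [1,3,5], [2,3,6], [2,6,7], [3,4,7], [3,5,6], [4,6,7]

so the chain groups are C_0 ≅ Z^8, C_1 ≅ Z^24, C_2 ≅ Z^16.

The boundary map ∂_1: C_1 → C_0 maps an edge to its endpoints' difference, ∂[p,q] = q − p.
The 8×24 boundary matrix has rank 7 and Smith normal form diag(1,1,1,1,1,1,1).

Boundary ∂_2: C_2 → C_1 sends each 2-simplex [p,q,r] to [q,r] − [p,r] + [p,q]. For instance
  ∂[4,6,7] = [6,7] − [4,7] + [4,6],
  ∂[0,5,6] = [5,6] − [0,6] + [0,5].
As a 24×16 matrix over Z this has rank 15, with invariant factors (1,1,1,1,1,1,1,1,1,1,1,1,1,1,1).

Computing H_k = (kernel of ∂_k) / (image of ∂_{k+1}):

  H_1: rank ker ∂_1 − rank ∂_2 = (24 − 7) − 15 = 2, and the invariant factors of ∂_2 are all 1, so H_1 ≅ Z^2.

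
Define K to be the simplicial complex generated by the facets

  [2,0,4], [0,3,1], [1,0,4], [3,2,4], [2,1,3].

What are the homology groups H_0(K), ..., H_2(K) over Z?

H_0 = Z,  H_1 = Z,  H_2 = 0.

Take the total order 0 < 1 < 2 < 3 < 4 on the vertex set. Then K (dimension 2) consists of the simplices:

  0-simplices (5): [0], [1], [2], [3], [4]
  1-simplices (10): [0,1], [0,2], [0,3], [0,4], [1,2], [1,3], [1,4], [2,3], [2,4], [3,4]
  2-simplices (5): [0,1,3], [0,1,4], [0,2,4], [1,2,3], [2,3,4]

so the chain groups are C_0 ≅ Z^5, C_1 ≅ Z^10, C_2 ≅ Z^5.

∂_1: C_1 → C_0 maps an edge to its endpoints' difference, ∂[p,q] = q − p.
As a 5×10 matrix over Z this has rank 4, with invariant factors (1,1,1,1).

∂_2: C_2 → C_1 acts by ∂[p,q,r] = [q,r] − [p,r] + [p,q]. For instance
  ∂[1,2,3] = [2,3] − [1,3] + [1,2],
  ∂[0,2,4] = [2,4] − [0,4] + [0,2].
The 10×5 boundary matrix has rank 5 and Smith normal form diag(1,1,1,1,1).

From H_k ≅ ker(∂_k) / im(∂_{k+1}) we obtain:

  H_0: rank C_0 − rank ∂_1 = 5 − 4 = 1, and the invariant factors of ∂_1 are all 1, so H_0 = Z.
  H_1: rank ker ∂_1 − rank ∂_2 = (10 − 4) − 5 = 1, and the invariant factors of ∂_2 are all 1, so H_1 = Z.
  H_2: rank ker ∂_2 − rank ∂_3 = (5 − 5) − 0 = 0, and there is no ∂_3, so H_2 = 0.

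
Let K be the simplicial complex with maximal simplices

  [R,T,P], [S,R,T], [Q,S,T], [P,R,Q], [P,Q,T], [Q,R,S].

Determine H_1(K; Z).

K has 5 vertices, 9 edges, 6 triangles.
rank ∂_1 = 4, rank ∂_2 = 5 ⇒ b_1 = 9 − 4 − 5 = 0; all invariant factors of ∂_2 are 1 so no torsion. So H_1 ≅ 0.

H_1 = 0.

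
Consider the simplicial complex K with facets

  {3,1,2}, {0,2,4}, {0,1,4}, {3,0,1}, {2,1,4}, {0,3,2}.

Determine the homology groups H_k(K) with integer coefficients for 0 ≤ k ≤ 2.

Take the total order 0 < 1 < 2 < 3 < 4 on the vertex set. Then K (dimension 2) consists of the simplices:

  0-simplices (5): [0], [1], [2], [3], [4]
  1-simplices (9): [0,1], [0,2], [0,3], [0,4], [1,2], [1,3], [1,4], [2,3], [2,4]
  2-simplices (6): [0,1,3], [0,1,4], [0,2,3], [0,2,4], [1,2,3], [1,2,4]

Hence C_0 ≅ Z^5, C_1 ≅ Z^9, C_2 ≅ Z^6.

∂_1: C_1 → C_0 sends each edge [p,q] (with p < q) to q − p. For instance
  ∂[1,3] = [3] − [1].
As a 5×9 matrix over Z this has rank 4, with invariant factors (1,1,1,1).

∂_2: C_2 → C_1 sends each 2-simplex [p,q,r] to [q,r] − [p,r] + [p,q]. For instance
  ∂[1,2,4] = [2,4] − [1,4] + [1,2],
  ∂[1,2,3] = [2,3] − [1,3] + [1,2].
As a 9×6 matrix over Z this has rank 5, with invariant factors (1,1,1,1,1).

Computing H_k = (kernel of ∂_k) / (image of ∂_{k+1}):

  H_0: rank C_0 − rank ∂_1 = 5 − 4 = 1, and the invariant factors of ∂_1 are all 1, so H_0 = Z.
  H_1: rank ker ∂_1 − rank ∂_2 = (9 − 4) − 5 = 0, and the invariant factors of ∂_2 are all 1, so H_1 = 0.
  H_2: rank ker ∂_2 − rank ∂_3 = (6 − 5) − 0 = 1, and there is no ∂_3, so H_2 = Z.

As a check, the Euler characteristic is 5 − 9 + 6 = 2, which agrees with 1 − 0 + 1 = 2.

H_0 ≅ Z,  H_1 = 0,  H_2 ≅ Z.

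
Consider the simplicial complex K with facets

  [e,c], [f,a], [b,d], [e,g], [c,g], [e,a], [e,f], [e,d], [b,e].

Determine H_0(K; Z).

K has 7 vertices, 9 edges.
rank ∂_0 = 0, rank ∂_1 = 6 ⇒ b_0 = 7 − 0 − 6 = 1; all invariant factors of ∂_1 are 1 so no torsion. So H_0 ≅ Z.

H_0 ≅ Z.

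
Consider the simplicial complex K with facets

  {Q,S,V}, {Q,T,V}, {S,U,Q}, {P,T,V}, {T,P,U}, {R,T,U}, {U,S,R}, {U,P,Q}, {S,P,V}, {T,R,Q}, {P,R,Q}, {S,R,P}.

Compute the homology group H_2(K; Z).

Order the vertices as P < Q < R < S < T < U < V. Listing each simplex with vertices in this order, K has dimension 2 with simplices:

  0-simplices (7): P, Q, R, S, T, U, V
  1-simplices (18): PQ, PR, PS, PT, PU, PV, QR, QS, QT, QU, QV, RS, RT, RU, SU, SV, TU, TV
  2-simplices (12): PQR, PQU, PRS, PSV, PTU, PTV, QRT, QSU, QSV, QTV, RSU, RTU

so the chain groups are C_0 ≅ Z^7, C_1 ≅ Z^18, C_2 ≅ Z^12.

The boundary map ∂_1: C_1 → C_0 maps an edge to its endpoints' difference, ∂[p,q] = q − p.
The resulting 7×18 matrix has rank 6, and its Smith normal form has invariant factors (1,1,1,1,1,1).

Boundary ∂_2: C_2 → C_1 acts by ∂[p,q,r] = [q,r] − [p,r] + [p,q]. For instance
  ∂PTU = TU − PU + PT,
  ∂QRT = RT − QT + QR.
This gives a 18×12 integer matrix of rank 12; reducing to Smith normal form yields diagonal entries (1,1,1,1,1,1,1,1,1,1,1,2).

Reading off H_k = ker ∂_k / im ∂_{k+1}:

  H_2: rank ker ∂_2 − rank ∂_3 = (12 − 12) − 0 = 0, and there is no ∂_3, so H_2 ≅ 0.

(K is a triangulation of the real projective plane RP^2.)

H_2 = 0.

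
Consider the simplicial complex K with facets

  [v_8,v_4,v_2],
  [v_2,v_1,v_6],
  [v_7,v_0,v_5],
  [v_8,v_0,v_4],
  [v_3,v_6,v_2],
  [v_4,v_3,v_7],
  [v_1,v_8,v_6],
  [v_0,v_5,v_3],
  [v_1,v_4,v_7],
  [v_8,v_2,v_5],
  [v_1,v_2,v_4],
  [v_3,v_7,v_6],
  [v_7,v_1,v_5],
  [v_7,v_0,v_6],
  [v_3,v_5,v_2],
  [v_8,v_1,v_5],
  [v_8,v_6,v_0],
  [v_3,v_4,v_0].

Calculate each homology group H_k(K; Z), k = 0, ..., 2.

Take the total order v_0 < v_1 < v_2 < v_3 < v_4 < v_5 < v_6 < v_7 < v_8 on the vertex set. Then K (dimension 2) consists of the simplices:

  0-simplices (9): [v_0], [v_1], [v_2], [v_3], [v_4], [v_5], [v_6], [v_7], [v_8]
  1-simplices (27): (27 of them)
  2-simplices (18): (18 of them)

giving chain groups C_0 ≅ Z^9, C_1 ≅ Z^27, C_2 ≅ Z^18.

∂_1: C_1 → C_0 maps an edge to its endpoints' difference, ∂[p,q] = q − p. For instance
  ∂[v_1,v_4] = [v_4] − [v_1].
This gives a 9×27 integer matrix of rank 8; reducing to Smith normal form yields diagonal entries (1,1,1,1,1,1,1,1).

∂_2: C_2 → C_1 sends each 2-simplex [p,q,r] to [q,r] − [p,r] + [p,q]. For instance
  ∂[v_0,v_3,v_5] = [v_3,v_5] − [v_0,v_5] + [v_0,v_3],
  ∂[v_1,v_2,v_4] = [v_2,v_4] − [v_1,v_4] + [v_1,v_2].
As a 27×18 matrix over Z this has rank 18, with invariant factors (1,1,1,1,1,1,1,1,1,1,1,1,1,1,1,1,1,2).

Reading off H_k = ker ∂_k / im ∂_{k+1}:

  H_0: rank C_0 − rank ∂_1 = 9 − 8 = 1, and the invariant factors of ∂_1 are all 1, so H_0 ≅ Z.
  H_1: rank ker ∂_1 − rank ∂_2 = (27 − 8) − 18 = 1, and ∂_2 has invariant factor 2 > 1, so H_1 ≅ Z ⊕ Z/2Z.
  H_2: rank ker ∂_2 − rank ∂_3 = (18 − 18) − 0 = 0, and there is no ∂_3, so H_2 ≅ 0.

H_0 ≅ Z,  H_1 ≅ Z ⊕ Z/2Z,  H_2 = 0.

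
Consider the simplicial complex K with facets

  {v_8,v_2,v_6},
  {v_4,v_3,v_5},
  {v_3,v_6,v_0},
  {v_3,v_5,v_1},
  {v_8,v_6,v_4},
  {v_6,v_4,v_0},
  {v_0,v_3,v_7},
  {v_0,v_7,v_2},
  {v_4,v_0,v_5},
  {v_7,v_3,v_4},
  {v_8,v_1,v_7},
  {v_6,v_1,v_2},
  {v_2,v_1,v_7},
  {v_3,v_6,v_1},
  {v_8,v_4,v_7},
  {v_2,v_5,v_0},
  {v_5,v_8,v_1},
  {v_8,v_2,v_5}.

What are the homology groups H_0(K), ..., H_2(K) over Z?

H_0 = Z,  H_1 = Z ⊕ Z/2,  H_2 = 0.

We work with the vertex ordering v_0 < v_1 < v_2 < v_3 < v_4 < v_5 < v_6 < v_7 < v_8. The simplices of K, each written with vertices in increasing order, are:

  0-simplices (9): [v_0], [v_1], [v_2], [v_3], [v_4], [v_5], [v_6], [v_7], [v_8]
  1-simplices (27): (27 of them)
  2-simplices (18): (18 of them)

giving chain groups C_0 ≅ Z^9, C_1 ≅ Z^27, C_2 ≅ Z^18.

∂_1: C_1 → C_0 maps an edge to its endpoints' difference, ∂[p,q] = q − p. For instance
  ∂[v_3,v_7] = [v_7] − [v_3].
The resulting 9×27 matrix has rank 8, and its Smith normal form has invariant factors (1,1,1,1,1,1,1,1).

Boundary ∂_2: C_2 → C_1 maps a triangle to the signed sum of its edges. For instance
  ∂[v_2,v_5,v_8] = [v_5,v_8] − [v_2,v_8] + [v_2,v_5],
  ∂[v_0,v_4,v_6] = [v_4,v_6] − [v_0,v_6] + [v_0,v_4].
The resulting 27×18 matrix has rank 18, and its Smith normal form has invariant factors (1,1,1,1,1,1,1,1,1,1,1,1,1,1,1,1,1,2).

Now H_k = ker ∂_k / im ∂_{k+1}, so:

  H_0: rank C_0 − rank ∂_1 = 9 − 8 = 1, and the invariant factors of ∂_1 are all 1, so H_0 = Z.
  H_1: rank ker ∂_1 − rank ∂_2 = (27 − 8) − 18 = 1, and ∂_2 has invariant factor 2 > 1, so H_1 = Z ⊕ Z/2.
  H_2: rank ker ∂_2 − rank ∂_3 = (18 − 18) − 0 = 0, and there is no ∂_3, so H_2 = 0.

As a check, the Euler characteristic is 9 − 27 + 18 = 0, which agrees with 1 − 1 + 0 = 0.
(K is a triangulation of the Klein bottle.)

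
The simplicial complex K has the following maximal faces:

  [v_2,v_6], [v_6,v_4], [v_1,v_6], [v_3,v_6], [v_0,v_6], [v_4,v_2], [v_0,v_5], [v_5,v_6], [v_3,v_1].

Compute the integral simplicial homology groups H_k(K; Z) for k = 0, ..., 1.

Fix the vertex order v_0 < v_1 < v_2 < v_3 < v_4 < v_5 < v_6 and write every simplex with vertices in increasing order. Then dim K = 1 and the simplices of K are:

  0-simplices (7): [v_0], [v_1], [v_2], [v_3], [v_4], [v_5], [v_6]
  1-simplices (9): [v_0,v_5], [v_0,v_6], [v_1,v_3], [v_1,v_6], [v_2,v_4], [v_2,v_6], [v_3,v_6], [v_4,v_6], [v_5,v_6]

so the chain groups are C_0 ≅ Z^7, C_1 ≅ Z^9.

Boundary ∂_1: C_1 → C_0 maps an edge to its endpoints' difference, ∂[p,q] = q − p. For instance
  ∂[v_0,v_5] = [v_5] − [v_0].
This gives a 7×9 integer matrix of rank 6; reducing to Smith normal form yields diagonal entries (1,1,1,1,1,1).

Reading off H_k = ker ∂_k / im ∂_{k+1}:

  H_0: rank C_0 − rank ∂_1 = 7 − 6 = 1, and the invariant factors of ∂_1 are all 1, so H_0 ≅ Z.
  H_1: rank ker ∂_1 − rank ∂_2 = (9 − 6) − 0 = 3, and there is no ∂_2, so H_1 ≅ Z^3.

(K is a triangulation of a wedge of 3 circles.)

H_0 = Z,  H_1 = Z^3.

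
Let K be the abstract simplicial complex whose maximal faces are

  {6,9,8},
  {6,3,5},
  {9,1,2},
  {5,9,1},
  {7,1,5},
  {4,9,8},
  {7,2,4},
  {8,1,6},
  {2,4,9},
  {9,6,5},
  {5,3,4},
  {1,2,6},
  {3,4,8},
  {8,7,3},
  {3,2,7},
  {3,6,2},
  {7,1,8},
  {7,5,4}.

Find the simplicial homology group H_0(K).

H_0 = Z.

Fix the vertex order 1 < 2 < 3 < 4 < 5 < 6 < 7 < 8 < 9 and write every simplex with vertices in increasing order. Then dim K = 2 and the simplices of K are:

  0-simplices (9): [1], [2], [3], [4], [5], [6], [7], [8], [9]
  1-simplices (27): (27 of them)
  2-simplices (18): [1,2,6], [1,2,9], [1,5,7], [1,5,9], [1,6,8], [1,7,8], [2,3,6], [2,3,7], [2,4,7], [2,4,9], [3,4,5], [3,4,8], [3,5,6], [3,7,8], [4,5,7], [4,8,9], [5,6,9], [6,8,9]

Hence C_0 ≅ Z^9, C_1 ≅ Z^27, C_2 ≅ Z^18.

Boundary ∂_1: C_1 → C_0 sends each edge [p,q] (with p < q) to q − p. For instance
  ∂[5,6] = [6] − [5].
This gives a 9×27 integer matrix of rank 8; reducing to Smith normal form yields diagonal entries (1,1,1,1,1,1,1,1).

∂_2: C_2 → C_1 acts by ∂[p,q,r] = [q,r] − [p,r] + [p,q]. For instance
  ∂[3,5,6] = [5,6] − [3,6] + [3,5],
  ∂[1,5,9] = [5,9] − [1,9] + [1,5].
As a 27×18 matrix over Z this has rank 18, with invariant factors (1,1,1,1,1,1,1,1,1,1,1,1,1,1,1,1,1,2).

Computing H_k = (kernel of ∂_k) / (image of ∂_{k+1}):

  H_0: rank C_0 − rank ∂_1 = 9 − 8 = 1, and the invariant factors of ∂_1 are all 1, so H_0 ≅ Z.

(K is a triangulation of the Klein bottle.)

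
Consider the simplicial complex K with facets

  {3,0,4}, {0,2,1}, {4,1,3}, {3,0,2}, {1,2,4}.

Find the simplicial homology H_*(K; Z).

We work with the vertex ordering 0 < 1 < 2 < 3 < 4. The simplices of K, each written with vertices in increasing order, are:

  0-simplices (5): [0], [1], [2], [3], [4]
  1-simplices (10): [0,1], [0,2], [0,3], [0,4], [1,2], [1,3], [1,4], [2,3], [2,4], [3,4]
  2-simplices (5): [0,1,2], [0,2,3], [0,3,4], [1,2,4], [1,3,4]

Hence C_0 ≅ Z^5, C_1 ≅ Z^10, C_2 ≅ Z^5.

Boundary ∂_1: C_1 → C_0 is given by ∂[p,q] = [q] − [p]. For instance
  ∂[0,1] = [1] − [0].
The 5×10 boundary matrix has rank 4 and Smith normal form diag(1,1,1,1).

The boundary map ∂_2: C_2 → C_1 maps a triangle to the signed sum of its edges. For instance
  ∂[0,1,2] = [1,2] − [0,2] + [0,1],
  ∂[1,2,4] = [2,4] − [1,4] + [1,2].
As a 10×5 matrix over Z this has rank 5, with invariant factors (1,1,1,1,1).

Computing H_k = (kernel of ∂_k) / (image of ∂_{k+1}):

  H_0: rank C_0 − rank ∂_1 = 5 − 4 = 1, and the invariant factors of ∂_1 are all 1, so H_0 = Z.
  H_1: rank ker ∂_1 − rank ∂_2 = (10 − 4) − 5 = 1, and the invariant factors of ∂_2 are all 1, so H_1 = Z.
  H_2: rank ker ∂_2 − rank ∂_3 = (5 − 5) − 0 = 0, and there is no ∂_3, so H_2 = 0.

As a check, the Euler characteristic is 5 − 10 + 5 = 0, which agrees with 1 − 1 + 0 = 0.
(K is a triangulation of the Möbius band.)

H_0 = Z,  H_1 = Z,  H_2 = 0.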